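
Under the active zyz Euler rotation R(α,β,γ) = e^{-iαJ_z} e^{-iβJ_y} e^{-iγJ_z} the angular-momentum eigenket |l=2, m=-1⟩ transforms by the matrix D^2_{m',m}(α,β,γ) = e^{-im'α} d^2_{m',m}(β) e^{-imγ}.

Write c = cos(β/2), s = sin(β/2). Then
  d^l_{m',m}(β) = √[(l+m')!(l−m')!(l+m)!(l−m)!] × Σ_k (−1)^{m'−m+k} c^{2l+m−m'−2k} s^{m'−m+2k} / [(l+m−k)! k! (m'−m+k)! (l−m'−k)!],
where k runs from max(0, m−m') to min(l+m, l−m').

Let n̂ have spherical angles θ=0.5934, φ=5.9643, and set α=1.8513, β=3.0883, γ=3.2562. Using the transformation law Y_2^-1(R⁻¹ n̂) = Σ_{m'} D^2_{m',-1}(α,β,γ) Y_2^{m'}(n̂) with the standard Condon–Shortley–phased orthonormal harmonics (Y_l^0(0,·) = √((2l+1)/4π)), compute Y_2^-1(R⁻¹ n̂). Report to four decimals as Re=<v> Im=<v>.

Need the full column D^2_{m',-1} for m'=−2..2 at α=1.8513, β=3.0883, γ=3.2562.
cos(β/2)=0.026643, sin(β/2)=0.999645
d^2_{-2,-1}: single k=1 term ⇒ +0.000038;  D = +0.000030+0.000024i
d^2_{-1,-1}: k∈[0..1] ⇒ +0.000001 -0.002128 = -0.002128;  D = -0.000819+0.001964i
d^2_{0,-1}: k∈[0..1] ⇒ -0.000046 +0.065193 = +0.065146;  D = -0.064719-0.007450i
d^2_{1,-1}: k∈[0..1] ⇒ +0.002128 -0.998581 = -0.996453;  D = -0.164551-0.982772i
d^2_{2,-1}: single k=0 term ⇒ -0.053230;  D = -0.048013+0.022980i
Y_2^{m'}(θ=0.5934,φ=5.9643) and Σ D·Y over m':
  (+0.0000+0.0000i)·(+0.0970+0.0719i)  (-0.0008+0.0020i)·(+0.3401+0.1123i)  (-0.0647-0.0074i)·(+0.3349+0.0000i)  (-0.1646-0.9828i)·(-0.3401+0.1123i)  (-0.0480+0.0230i)·(+0.0970-0.0719i)
Y_2^-1(R⁻¹ n̂) = +0.141128+0.319521i

Re=0.1411 Im=0.3195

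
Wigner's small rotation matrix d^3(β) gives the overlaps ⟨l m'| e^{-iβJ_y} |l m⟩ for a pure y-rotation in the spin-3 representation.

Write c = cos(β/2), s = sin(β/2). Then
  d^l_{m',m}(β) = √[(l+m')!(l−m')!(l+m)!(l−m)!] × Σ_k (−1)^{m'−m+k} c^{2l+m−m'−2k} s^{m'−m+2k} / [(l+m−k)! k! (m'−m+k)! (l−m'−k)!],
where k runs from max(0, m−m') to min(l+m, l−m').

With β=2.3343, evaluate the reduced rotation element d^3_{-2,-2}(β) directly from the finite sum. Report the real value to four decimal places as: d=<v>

d^3_{-2,-2}(β=2.3343) via Wigner's sum:
c=cos(2.3343/2)=0.392774, s=sin(2.3343/2)=0.919635; N=√[1·120·1·120]=120.000000
The bounds max(0,m−m')=0 and min(l+m,l−m')=1 give 2 terms
  k=0: (−1)^0·120.0000/(120)·0.3928^6·0.9196^0 = +0.003672
  k=1: (−1)^1·120.0000/(24)·0.3928^4·0.9196^2 = -0.100641
d^3_{-2,-2}(2.3343) = +0.003672 -0.100641 = -0.096969

d=-0.0970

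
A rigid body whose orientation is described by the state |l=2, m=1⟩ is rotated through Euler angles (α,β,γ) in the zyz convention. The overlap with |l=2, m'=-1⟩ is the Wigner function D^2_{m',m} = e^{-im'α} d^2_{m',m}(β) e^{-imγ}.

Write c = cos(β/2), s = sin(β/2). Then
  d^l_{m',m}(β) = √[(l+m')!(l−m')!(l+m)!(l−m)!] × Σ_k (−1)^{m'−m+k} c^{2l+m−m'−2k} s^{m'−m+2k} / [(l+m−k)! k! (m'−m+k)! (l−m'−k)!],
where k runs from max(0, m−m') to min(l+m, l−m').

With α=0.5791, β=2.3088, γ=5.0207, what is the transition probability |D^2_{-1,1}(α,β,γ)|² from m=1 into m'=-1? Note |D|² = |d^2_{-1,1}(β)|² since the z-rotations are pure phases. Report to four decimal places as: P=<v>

P=0.0836

D^2_{-1,1}(0.5791,2.3088,5.0207) = e^{-i·-1·0.5791}·d^2_{-1,1}(2.3088)·e^{-i·1·5.0207}. Compute d first:
With c≡cos(β/2)=0.404467 and s≡sin(β/2)=0.914552, N=[1·6·6·1]^{1/2}=6.000000
Admissible k: 2..3 (factorial args all ≥0)
  k=2: (−1)^0·6.0000/(2)·0.4045^2·0.9146^2 = +0.410493
  k=3: (−1)^1·6.0000/(6)·0.4045^0·0.9146^4 = -0.699575
d^2_{-1,1}(2.3088) = +0.410493 -0.699575 = -0.289083
|D^2_{-1,1}|² = |d^2_{-1,1}(β)|² = (-0.289083)² = 0.083569 (the z-rotation phases have unit modulus)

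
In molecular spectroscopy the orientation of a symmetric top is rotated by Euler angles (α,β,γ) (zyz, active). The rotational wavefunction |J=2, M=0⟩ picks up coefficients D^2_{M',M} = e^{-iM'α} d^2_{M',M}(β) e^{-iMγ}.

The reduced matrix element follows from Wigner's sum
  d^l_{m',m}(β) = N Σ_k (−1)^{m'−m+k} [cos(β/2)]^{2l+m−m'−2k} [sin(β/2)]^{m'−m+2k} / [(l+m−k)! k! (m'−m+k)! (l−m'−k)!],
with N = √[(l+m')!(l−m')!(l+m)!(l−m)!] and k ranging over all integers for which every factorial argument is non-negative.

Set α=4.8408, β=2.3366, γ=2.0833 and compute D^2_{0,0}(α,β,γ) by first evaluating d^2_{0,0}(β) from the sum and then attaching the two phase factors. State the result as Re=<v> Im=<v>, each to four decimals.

Re=0.2206 Im=0.0000

First d^2_{0,0}(β=2.3366), then the phase factors e^{-i(0)α} and e^{-i(0)γ}:
With c≡cos(β/2)=0.391716 and s≡sin(β/2)=0.920086, N=[2·2·2·2]^{1/2}=4.000000
Admissible k: 0..2 (factorial args all ≥0)
  k=0: (−1)^0·4.0000/(4)·0.3917^4·0.9201^0 = +0.023544
  k=1: (−1)^1·4.0000/(1)·0.3917^2·0.9201^2 = -0.519589
  k=2: (−1)^2·4.0000/(4)·0.3917^0·0.9201^4 = +0.716661
d^2_{0,0}(2.3366) = +0.023544 -0.519589 +0.716661 = +0.220616
Attach z-rotation phases: D = e^{-i(0)(4.8408)}·(+0.220616)·e^{-i(0)(2.0833)} = +0.220616+0.000000i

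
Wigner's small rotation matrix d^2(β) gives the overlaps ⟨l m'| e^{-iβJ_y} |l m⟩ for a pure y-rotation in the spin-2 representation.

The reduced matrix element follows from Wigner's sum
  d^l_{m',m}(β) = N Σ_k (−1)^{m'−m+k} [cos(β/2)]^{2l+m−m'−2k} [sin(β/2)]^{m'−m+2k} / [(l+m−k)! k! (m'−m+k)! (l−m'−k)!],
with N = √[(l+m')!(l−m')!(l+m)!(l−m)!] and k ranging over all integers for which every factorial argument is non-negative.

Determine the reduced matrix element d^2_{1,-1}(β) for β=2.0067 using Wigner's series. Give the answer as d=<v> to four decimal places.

d=0.1106

d^2_{1,-1}(β=2.0067) via Wigner's sum:
With c≡cos(β/2)=0.537480 and s≡sin(β/2)=0.843276, N=[6·1·1·6]^{1/2}=6.000000
Admissible k: 0..1 (factorial args all ≥0)
  k=0: (−1)^2·6.0000/(2)·0.5375^2·0.8433^2 = +0.616292
  k=1: (−1)^3·6.0000/(6)·0.5375^0·0.8433^4 = -0.505684
d^2_{1,-1}(2.0067) = +0.616292 -0.505684 = +0.110607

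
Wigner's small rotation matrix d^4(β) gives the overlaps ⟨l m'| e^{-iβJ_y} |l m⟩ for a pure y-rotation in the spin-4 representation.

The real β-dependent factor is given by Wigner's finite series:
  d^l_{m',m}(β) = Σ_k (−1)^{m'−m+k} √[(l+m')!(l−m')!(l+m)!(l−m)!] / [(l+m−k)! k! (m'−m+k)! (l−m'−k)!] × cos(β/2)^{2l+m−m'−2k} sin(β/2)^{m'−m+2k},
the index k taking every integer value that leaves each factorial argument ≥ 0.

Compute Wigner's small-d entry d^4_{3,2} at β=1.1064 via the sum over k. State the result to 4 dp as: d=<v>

d=0.0914

d^4_{3,2}(β=1.1064) via Wigner's sum:
c=cos(1.1064/2)=0.850848, s=sin(1.1064/2)=0.525413; N=√[5040·1·720·2]=2693.993318
The bounds max(0,m−m')=0 and min(l+m,l−m')=1 give 2 terms
  k=0: (−1)^1·2693.9933/(720)·0.8508^7·0.5254^1 = -0.634639
  k=1: (−1)^2·2693.9933/(240)·0.8508^5·0.5254^3 = +0.726015
d^4_{3,2}(1.1064) = -0.634639 +0.726015 = +0.091376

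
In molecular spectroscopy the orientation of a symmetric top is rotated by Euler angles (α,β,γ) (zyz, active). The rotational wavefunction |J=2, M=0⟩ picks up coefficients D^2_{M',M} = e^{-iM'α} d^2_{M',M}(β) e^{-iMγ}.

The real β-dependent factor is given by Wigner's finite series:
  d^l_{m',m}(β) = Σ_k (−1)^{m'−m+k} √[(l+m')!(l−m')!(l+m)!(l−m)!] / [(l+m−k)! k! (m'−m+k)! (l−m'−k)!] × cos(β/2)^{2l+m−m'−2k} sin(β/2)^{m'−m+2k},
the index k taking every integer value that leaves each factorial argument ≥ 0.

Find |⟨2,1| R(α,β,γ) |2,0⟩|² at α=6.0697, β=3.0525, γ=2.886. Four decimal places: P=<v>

P=0.0118

First d^2_{1,0}(β=3.0525), then the phase factors e^{-i(1)α} and e^{-i(0)γ}:
Half-angle: c=0.044532, s=0.999008. N=√(6·1·2·2)=4.898979
k: max(0,(0)−(1))=0 … min(2+(0),2−(1))=1
  k=0: (−1)^1·4.8990/(2)·0.0445^3·0.9990^1 = -0.000216
  k=1: (−1)^2·4.8990/(2)·0.0445^1·0.9990^3 = +0.108755
d^2_{1,0}(3.0525) = -0.000216 +0.108755 = +0.108539
|D^2_{1,0}|² = |d^2_{1,0}(β)|² = (+0.108539)² = 0.011781 (the z-rotation phases have unit modulus)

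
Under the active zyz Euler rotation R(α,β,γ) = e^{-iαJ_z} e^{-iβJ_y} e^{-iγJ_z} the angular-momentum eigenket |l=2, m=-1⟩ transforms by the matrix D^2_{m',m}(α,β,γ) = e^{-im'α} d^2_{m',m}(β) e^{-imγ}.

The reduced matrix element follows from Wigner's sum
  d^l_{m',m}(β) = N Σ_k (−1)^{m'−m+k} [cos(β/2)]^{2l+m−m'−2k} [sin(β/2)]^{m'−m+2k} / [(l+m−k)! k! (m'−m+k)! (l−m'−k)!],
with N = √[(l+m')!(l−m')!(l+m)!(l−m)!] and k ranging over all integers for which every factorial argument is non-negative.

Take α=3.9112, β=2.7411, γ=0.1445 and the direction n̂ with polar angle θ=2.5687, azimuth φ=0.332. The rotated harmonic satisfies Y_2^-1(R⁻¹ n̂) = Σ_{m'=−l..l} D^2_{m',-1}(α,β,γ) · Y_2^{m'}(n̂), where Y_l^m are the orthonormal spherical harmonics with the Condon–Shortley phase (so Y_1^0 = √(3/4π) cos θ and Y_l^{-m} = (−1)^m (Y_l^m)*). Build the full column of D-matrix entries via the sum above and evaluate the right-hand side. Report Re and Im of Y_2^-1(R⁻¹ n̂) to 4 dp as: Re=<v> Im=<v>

Need the full column D^2_{m',-1} for m'=−2..2 at α=3.9112, β=2.7411, γ=0.1445.
cos(β/2)=0.198911, sin(β/2)=0.980018
d^2_{-2,-1}: single k=1 term ⇒ +0.015425;  D = -0.001738+0.015327i
d^2_{-1,-1}: k∈[0..1] ⇒ +0.001565 -0.114000 = -0.112435;  D = +0.068641+0.089050i
d^2_{0,-1}: k∈[0..1] ⇒ -0.018892 +0.458602 = +0.439709;  D = +0.435127+0.063317i
d^2_{1,-1}: k∈[0..1] ⇒ +0.114000 -0.922434 = -0.808434;  D = +0.655560-0.473083i
d^2_{2,-1}: single k=0 term ⇒ -0.374447;  D = -0.065593+0.368657i
Y_2^{m'}(θ=2.5687,φ=0.332) and Σ D·Y over m':
  (-0.0017+0.0153i)·(+0.0894-0.0699i)  (+0.0686+0.0891i)·(-0.3327+0.1147i)  (+0.4351+0.0633i)·(+0.3528+0.0000i)  (+0.6556-0.4731i)·(+0.3327+0.1147i)  (-0.0656+0.3687i)·(+0.0894+0.0699i)
Y_2^-1(R⁻¹ n̂) = +0.362076-0.051760i

Re=0.3621 Im=-0.0518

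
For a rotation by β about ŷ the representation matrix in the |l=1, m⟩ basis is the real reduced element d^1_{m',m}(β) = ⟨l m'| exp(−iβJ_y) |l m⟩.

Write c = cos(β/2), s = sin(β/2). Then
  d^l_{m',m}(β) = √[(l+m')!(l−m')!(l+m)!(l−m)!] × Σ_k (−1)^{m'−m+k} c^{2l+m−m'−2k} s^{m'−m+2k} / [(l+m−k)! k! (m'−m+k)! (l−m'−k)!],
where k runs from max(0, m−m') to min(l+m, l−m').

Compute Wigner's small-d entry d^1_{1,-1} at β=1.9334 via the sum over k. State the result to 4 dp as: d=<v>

d^1_{1,-1}(β=1.9334) via Wigner's sum:
Half-angle: c=0.568019, s=0.823016. N=√(2·1·1·2)=2.000000
The bounds max(0,m−m')=0 and min(l+m,l−m')=0 give 1 term
  k=0: (−1)^2·2.0000/(2)·0.5680^0·0.8230^2 = +0.677355
d^1_{1,-1}(1.9334) = +0.677355

d=0.6774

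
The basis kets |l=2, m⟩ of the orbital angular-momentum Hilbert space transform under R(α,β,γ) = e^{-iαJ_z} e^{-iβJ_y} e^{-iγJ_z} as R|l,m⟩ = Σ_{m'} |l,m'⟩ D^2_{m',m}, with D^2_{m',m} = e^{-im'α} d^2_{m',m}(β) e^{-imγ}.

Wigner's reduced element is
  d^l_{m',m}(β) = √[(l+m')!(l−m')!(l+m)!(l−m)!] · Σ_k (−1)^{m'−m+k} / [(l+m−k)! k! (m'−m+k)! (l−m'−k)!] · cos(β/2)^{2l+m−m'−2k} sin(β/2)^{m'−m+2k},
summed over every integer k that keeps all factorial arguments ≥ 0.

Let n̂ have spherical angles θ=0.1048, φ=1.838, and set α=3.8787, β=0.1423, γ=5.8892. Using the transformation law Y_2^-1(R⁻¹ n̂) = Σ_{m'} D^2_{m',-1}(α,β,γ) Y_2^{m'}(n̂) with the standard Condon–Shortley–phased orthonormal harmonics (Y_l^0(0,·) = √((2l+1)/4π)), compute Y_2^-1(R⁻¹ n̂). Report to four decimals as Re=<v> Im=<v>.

Re=-0.1040 Im=0.1195

Need the full column D^2_{m',-1} for m'=−2..2 at α=3.8787, β=0.1423, γ=5.8892.
cos(β/2)=0.997470, sin(β/2)=0.071090
d^2_{-2,-1}: single k=1 term ⇒ +0.141104;  D = +0.066478+0.124463i
d^2_{-1,-1}: k∈[0..1] ⇒ +0.989918 -0.015085 = +0.974833;  D = -0.918009-0.327962i
d^2_{0,-1}: k∈[0..1] ⇒ -0.172816 +0.000878 = -0.171938;  D = -0.158765+0.066002i
d^2_{1,-1}: k∈[0..1] ⇒ +0.015085 -0.000026 = +0.015059;  D = -0.006410+0.013627i
d^2_{2,-1}: single k=0 term ⇒ -0.000717;  D = +0.000210+0.000685i
Y_2^{m'}(θ=0.1048,φ=1.838) and Σ D·Y over m':
  (+0.0665+0.1245i)·(-0.0036+0.0022i)  (-0.9180-0.3280i)·(-0.0212-0.0775i)  (-0.1588+0.0660i)·(+0.6204+0.0000i)  (-0.0064+0.0136i)·(+0.0212-0.0775i)  (+0.0002+0.0007i)·(-0.0036-0.0022i)
Y_2^-1(R⁻¹ n̂) = -0.104034+0.119546i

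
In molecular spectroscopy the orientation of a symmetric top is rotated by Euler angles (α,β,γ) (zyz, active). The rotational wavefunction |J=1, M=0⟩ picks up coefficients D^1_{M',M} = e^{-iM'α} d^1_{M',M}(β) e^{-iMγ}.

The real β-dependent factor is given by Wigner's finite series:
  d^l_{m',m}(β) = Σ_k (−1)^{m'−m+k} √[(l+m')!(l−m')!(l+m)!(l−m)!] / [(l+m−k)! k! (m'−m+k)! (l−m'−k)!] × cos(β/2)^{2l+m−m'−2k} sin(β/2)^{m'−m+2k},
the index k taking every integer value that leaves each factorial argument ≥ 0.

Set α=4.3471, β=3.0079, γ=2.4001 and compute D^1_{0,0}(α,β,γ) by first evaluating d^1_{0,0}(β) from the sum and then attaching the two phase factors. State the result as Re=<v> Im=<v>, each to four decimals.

Re=-0.9911 Im=0.0000

D^1_{0,0}(4.3471,3.0079,2.4001) = e^{-i·0·4.3471}·d^1_{0,0}(3.0079)·e^{-i·0·2.4001}. Compute d first:
With c≡cos(β/2)=0.066797 and s≡sin(β/2)=0.997767, N=[1·1·1·1]^{1/2}=1.000000
Admissible k: 0..1 (factorial args all ≥0)
  k=0: (−1)^0·1.0000/(1)·0.0668^2·0.9978^0 = +0.004462
  k=1: (−1)^1·1.0000/(1)·0.0668^0·0.9978^2 = -0.995538
d^1_{0,0}(3.0079) = +0.004462 -0.995538 = -0.991076
Phases: e^{-i·(0)·4.3471}=+1.000000+0.000000i, e^{-i·(0)·2.4001}=+1.000000+0.000000i ⇒ D=-0.991076+0.000000i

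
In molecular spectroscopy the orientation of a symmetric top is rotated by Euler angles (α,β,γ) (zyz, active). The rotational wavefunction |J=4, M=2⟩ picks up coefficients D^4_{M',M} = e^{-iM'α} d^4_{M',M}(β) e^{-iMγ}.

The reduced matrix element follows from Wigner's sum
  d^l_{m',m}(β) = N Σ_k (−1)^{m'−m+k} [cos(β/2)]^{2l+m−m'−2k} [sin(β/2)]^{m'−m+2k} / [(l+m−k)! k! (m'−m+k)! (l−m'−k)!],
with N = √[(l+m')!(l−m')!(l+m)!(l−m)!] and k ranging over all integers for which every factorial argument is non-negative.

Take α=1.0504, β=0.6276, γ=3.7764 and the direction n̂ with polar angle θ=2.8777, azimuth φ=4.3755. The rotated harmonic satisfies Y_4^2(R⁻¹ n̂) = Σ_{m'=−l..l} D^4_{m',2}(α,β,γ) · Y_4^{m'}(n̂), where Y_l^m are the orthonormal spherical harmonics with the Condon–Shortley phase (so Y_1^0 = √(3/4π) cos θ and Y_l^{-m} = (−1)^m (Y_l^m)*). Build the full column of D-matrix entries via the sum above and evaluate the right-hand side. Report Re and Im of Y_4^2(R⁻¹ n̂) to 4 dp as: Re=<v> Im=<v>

Re=0.0084 Im=-0.2231

Need the full column D^4_{m',2} for m'=−4..4 at α=1.0504, β=0.6276, γ=3.7764.
cos(β/2)=0.951167, sin(β/2)=0.308675
d^4_{-4,2}: single k=6 term ⇒ +0.004141;  D = -0.004050+0.000862i
d^4_{-3,2}: k∈[5..6] ⇒ +0.027069 -0.000950 = +0.026118;  D = -0.007987+0.024867i
d^4_{-2,2}: k∈[4..6] ⇒ +0.111462 -0.009391 +0.000082 = +0.102153;  D = +0.068852+0.075464i
d^4_{-1,2}: k∈[3..5] ⇒ +0.323821 -0.051155 +0.001077 = +0.273744;  D = +0.267193-0.059529i
d^4_{0,2}: k∈[2..4] ⇒ +0.669371 -0.187986 +0.007424 = +0.488809;  D = +0.145005-0.466806i
d^4_{1,2}: k∈[1..3] ⇒ +0.922438 -0.485732 +0.034103 = +0.470809;  D = -0.320652-0.344736i
d^4_{2,2}: k∈[0..2] ⇒ +0.669971 -0.846695 +0.111462 = -0.065262;  D = +0.063561-0.014803i
d^4_{3,2}: k∈[0..1] ⇒ -0.813514 +0.257025 = -0.556488;  D = +0.159968-0.533000i
d^4_{4,2}: single k=0 term ⇒ +0.373357;  D = +0.256896+0.270925i
Y_4^{m'}(θ=2.8777,φ=4.3755) and Σ D·Y over m':
  (-0.0041+0.0009i)·(+0.0005+0.0020i)  (-0.0080+0.0249i)·(-0.0182+0.0114i)  (+0.0689+0.0755i)·(-0.0982-0.0784i)  (+0.2672-0.0595i)·(+0.1388-0.3962i)  (+0.1450-0.4668i)·(+0.5755+0.0000i)  (-0.3207-0.3447i)·(-0.1388-0.3962i)  (+0.0636-0.0148i)·(-0.0982+0.0784i)  (+0.1600-0.5330i)·(+0.0182+0.0114i)  (+0.2569+0.2709i)·(+0.0005-0.0020i)
Y_4^2(R⁻¹ n̂) = +0.008427-0.223082i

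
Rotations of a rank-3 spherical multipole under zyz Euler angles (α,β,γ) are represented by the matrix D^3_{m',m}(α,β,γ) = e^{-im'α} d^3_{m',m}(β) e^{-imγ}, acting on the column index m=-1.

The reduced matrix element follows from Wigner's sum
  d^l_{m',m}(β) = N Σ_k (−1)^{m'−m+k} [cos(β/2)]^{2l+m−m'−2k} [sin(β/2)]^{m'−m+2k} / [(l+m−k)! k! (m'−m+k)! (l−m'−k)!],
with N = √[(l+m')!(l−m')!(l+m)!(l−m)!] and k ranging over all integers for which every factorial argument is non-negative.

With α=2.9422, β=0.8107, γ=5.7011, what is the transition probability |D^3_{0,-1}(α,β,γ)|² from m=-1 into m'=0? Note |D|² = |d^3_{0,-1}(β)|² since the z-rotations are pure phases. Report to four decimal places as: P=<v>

P=0.1858

First d^3_{0,-1}(β=0.8107), then the phase factors e^{-i(0)α} and e^{-i(-1)γ}:
With c≡cos(β/2)=0.918964 and s≡sin(β/2)=0.394340, N=[6·6·2·24]^{1/2}=41.569219
k: max(0,(-1)−(0))=0 … min(3+(-1),3−(0))=2
  k=0: (−1)^1·41.5692/(12)·0.9190^5·0.3943^1 = -0.895273
  k=1: (−1)^2·41.5692/(4)·0.9190^3·0.3943^3 = +0.494563
  k=2: (−1)^3·41.5692/(12)·0.9190^1·0.3943^5 = -0.030356
d^3_{0,-1}(0.8107) = -0.895273 +0.494563 -0.030356 = -0.431066
|D^3_{0,-1}|² = |d^3_{0,-1}(β)|² = (-0.431066)² = 0.185818 (the z-rotation phases have unit modulus)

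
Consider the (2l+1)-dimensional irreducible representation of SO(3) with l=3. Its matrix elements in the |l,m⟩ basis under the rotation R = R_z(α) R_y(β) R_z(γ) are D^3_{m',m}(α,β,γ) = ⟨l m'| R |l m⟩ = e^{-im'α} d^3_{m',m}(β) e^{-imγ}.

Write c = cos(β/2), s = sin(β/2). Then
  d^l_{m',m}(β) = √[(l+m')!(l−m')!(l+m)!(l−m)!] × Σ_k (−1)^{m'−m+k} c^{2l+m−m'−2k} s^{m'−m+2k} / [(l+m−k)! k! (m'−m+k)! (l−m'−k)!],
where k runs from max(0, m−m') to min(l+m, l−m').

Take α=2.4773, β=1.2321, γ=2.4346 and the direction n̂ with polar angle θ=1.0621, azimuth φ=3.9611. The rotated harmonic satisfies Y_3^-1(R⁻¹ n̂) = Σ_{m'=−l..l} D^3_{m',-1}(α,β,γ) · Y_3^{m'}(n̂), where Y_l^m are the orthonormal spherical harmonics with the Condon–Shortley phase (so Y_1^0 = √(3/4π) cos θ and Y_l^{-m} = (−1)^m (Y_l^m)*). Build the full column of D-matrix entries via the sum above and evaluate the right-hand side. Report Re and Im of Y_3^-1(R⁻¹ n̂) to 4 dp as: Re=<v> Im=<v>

Re=-0.2105 Im=-0.0892

Need the full column D^3_{m',-1} for m'=−3..3 at α=2.4773, β=1.2321, γ=2.4346.
cos(β/2)=0.816167, sin(β/2)=0.577816
d^3_{-3,-1}: single k=2 term ⇒ +0.573774;  D = -0.518702-0.245287i
d^3_{-2,-1}: k∈[1..2] ⇒ +0.661736 -0.663339 = -0.001603;  D = -0.000718-0.001433i
d^3_{-1,-1}: k∈[0..2] ⇒ +0.295580 -1.185183 +0.445520 = -0.444083;  D = -0.088013+0.435274i
d^3_{0,-1}: k∈[0..2] ⇒ -0.724896 +1.089978 -0.182103 = +0.182979;  D = -0.139122+0.118854i
d^3_{1,-1}: k∈[0..2] ⇒ +0.888887 -0.594027 +0.037217 = +0.332077;  D = +0.331774-0.014175i
d^3_{2,-1}: k∈[0..1] ⇒ -0.663339 +0.166236 = -0.497103;  D = +0.404121+0.289478i
d^3_{3,-1}: single k=0 term ⇒ +0.287582;  D = +0.080831+0.275989i
Y_3^{m'}(θ=1.0621,φ=3.9611) and Σ D·Y over m':
  (-0.5187-0.2453i)·(+0.2156+0.1754i)  (-0.0007-0.0014i)·(-0.0259-0.3788i)  (-0.0880+0.4353i)·(-0.0358+0.0384i)  (-0.1391+0.1189i)·(-0.3297+0.0000i)  (+0.3318-0.0142i)·(+0.0358+0.0384i)  (+0.4041+0.2895i)·(-0.0259+0.3788i)  (+0.0808+0.2760i)·(-0.2156+0.1754i)
Y_3^-1(R⁻¹ n̂) = -0.210525-0.089249i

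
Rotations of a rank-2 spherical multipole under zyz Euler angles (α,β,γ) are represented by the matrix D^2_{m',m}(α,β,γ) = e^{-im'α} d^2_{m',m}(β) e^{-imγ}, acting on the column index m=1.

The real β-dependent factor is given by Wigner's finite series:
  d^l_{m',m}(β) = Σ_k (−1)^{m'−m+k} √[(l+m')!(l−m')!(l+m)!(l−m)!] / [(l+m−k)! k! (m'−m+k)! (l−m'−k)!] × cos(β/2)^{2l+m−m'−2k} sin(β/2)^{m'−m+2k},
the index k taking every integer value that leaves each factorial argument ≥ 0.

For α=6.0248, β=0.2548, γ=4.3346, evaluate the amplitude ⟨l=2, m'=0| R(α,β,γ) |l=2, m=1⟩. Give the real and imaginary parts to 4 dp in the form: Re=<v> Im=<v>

Re=-0.1102 Im=0.2777

Split into d^2_{0,1}(β=0.2548) × two z-phases.
Half-angle: c=0.991896, s=0.127056. N=√(2·2·6·1)=4.898979
k: max(0,(1)−(0))=1 … min(2+(1),2−(0))=2
  k=1: (−1)^0·4.8990/(2)·0.9919^3·0.1271^1 = +0.303716
  k=2: (−1)^1·4.8990/(2)·0.9919^1·0.1271^3 = -0.004983
d^2_{0,1}(0.2548) = +0.303716 -0.004983 = +0.298732
Attach z-rotation phases: D = e^{-i(0)(6.0248)}·(+0.298732)·e^{-i(1)(4.3346)} = -0.110192+0.277667i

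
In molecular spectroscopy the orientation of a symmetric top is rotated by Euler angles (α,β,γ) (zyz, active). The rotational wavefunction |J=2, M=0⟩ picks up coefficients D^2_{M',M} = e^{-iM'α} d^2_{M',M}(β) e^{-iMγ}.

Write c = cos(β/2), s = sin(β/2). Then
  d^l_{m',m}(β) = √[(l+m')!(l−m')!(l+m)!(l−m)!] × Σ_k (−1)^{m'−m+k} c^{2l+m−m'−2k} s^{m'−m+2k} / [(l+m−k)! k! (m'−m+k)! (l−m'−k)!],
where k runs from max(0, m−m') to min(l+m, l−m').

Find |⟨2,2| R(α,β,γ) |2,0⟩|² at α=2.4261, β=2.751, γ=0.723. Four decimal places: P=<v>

P=0.0079

First d^2_{2,0}(β=2.751), then the phase factors e^{-i(2)α} and e^{-i(0)γ}:
With c≡cos(β/2)=0.194057 and s≡sin(β/2)=0.980990, N=[24·1·2·2]^{1/2}=9.797959
k: max(0,(0)−(2))=0 … min(2+(0),2−(2))=0
  k=0: (−1)^2·9.7980/(4)·0.1941^2·0.9810^2 = +0.088770
d^2_{2,0}(2.751) = +0.088770
|D^2_{2,0}|² = |d^2_{2,0}(β)|² = (+0.088770)² = 0.007880 (the z-rotation phases have unit modulus)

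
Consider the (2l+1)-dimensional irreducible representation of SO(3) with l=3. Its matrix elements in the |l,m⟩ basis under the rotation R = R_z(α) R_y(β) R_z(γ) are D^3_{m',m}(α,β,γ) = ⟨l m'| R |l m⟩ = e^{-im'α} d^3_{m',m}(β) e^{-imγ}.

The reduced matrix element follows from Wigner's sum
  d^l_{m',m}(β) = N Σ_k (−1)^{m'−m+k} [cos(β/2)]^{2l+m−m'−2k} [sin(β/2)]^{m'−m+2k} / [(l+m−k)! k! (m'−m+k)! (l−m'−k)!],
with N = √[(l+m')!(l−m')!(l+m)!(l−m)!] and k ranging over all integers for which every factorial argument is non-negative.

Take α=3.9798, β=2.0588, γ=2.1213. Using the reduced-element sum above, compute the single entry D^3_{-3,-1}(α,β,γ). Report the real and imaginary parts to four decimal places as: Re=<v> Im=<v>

Re=0.0153 Im=0.2000

D^3_{-3,-1}(3.9798,2.0588,2.1213) = e^{-i·-3·3.9798}·d^3_{-3,-1}(2.0588)·e^{-i·-1·2.1213}. Compute d first:
c=cos(2.0588/2)=0.515333, s=sin(2.0588/2)=0.856990; N=√[1·720·2·24]=185.903201
k: max(0,(-1)−(-3))=2 … min(3+(-1),3−(-3))=2
  k=2: (−1)^0·185.9032/(48)·0.5153^4·0.8570^2 = +0.200609
d^3_{-3,-1}(2.0588) = +0.200609
Attach z-rotation phases: D = e^{-i(-3)(3.9798)}·(+0.200609)·e^{-i(-1)(2.1213)} = +0.015325+0.200022i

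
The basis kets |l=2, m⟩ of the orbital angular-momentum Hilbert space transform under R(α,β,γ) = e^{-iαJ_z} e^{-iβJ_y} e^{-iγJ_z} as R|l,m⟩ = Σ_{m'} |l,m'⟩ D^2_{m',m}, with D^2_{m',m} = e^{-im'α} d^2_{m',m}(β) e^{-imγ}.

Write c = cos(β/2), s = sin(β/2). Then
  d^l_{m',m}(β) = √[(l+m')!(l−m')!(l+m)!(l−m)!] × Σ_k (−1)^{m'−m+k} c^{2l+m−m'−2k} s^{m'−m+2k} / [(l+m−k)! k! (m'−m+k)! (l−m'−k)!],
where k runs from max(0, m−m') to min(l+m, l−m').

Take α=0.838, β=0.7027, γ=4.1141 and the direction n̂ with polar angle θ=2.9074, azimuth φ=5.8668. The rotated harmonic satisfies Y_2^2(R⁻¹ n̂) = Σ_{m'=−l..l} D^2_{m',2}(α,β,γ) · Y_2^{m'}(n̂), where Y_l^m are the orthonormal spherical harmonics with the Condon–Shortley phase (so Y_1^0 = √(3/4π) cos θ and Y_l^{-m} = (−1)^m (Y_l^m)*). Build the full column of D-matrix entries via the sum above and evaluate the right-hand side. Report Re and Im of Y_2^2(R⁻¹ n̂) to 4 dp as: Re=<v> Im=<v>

Re=-0.1676 Im=-0.1080

Need the full column D^2_{m',2} for m'=−2..2 at α=0.838, β=0.7027, γ=4.1141.
cos(β/2)=0.938909, sin(β/2)=0.344166
d^2_{-2,2}: single k=4 term ⇒ +0.014030;  D = +0.013526-0.003729i
d^2_{-1,2}: single k=3 term ⇒ +0.076552;  D = +0.034244-0.068466i
d^2_{0,2}: single k=2 term ⇒ +0.255775;  D = -0.093497-0.238073i
d^2_{1,2}: single k=1 term ⇒ +0.569729;  D = -0.533492-0.199942i
d^2_{2,2}: single k=0 term ⇒ +0.777130;  D = -0.689518+0.358464i
Y_2^{m'}(θ=2.9074,φ=5.8668) and Σ D·Y over m':
  (+0.0135-0.0037i)·(+0.0140+0.0154i)  (+0.0342-0.0685i)·(-0.1595-0.0705i)  (-0.0935-0.2381i)·(+0.5798+0.0000i)  (-0.5335-0.1999i)·(+0.1595-0.0705i)  (-0.6895+0.3585i)·(+0.0140-0.0154i)
Y_2^2(R⁻¹ n̂) = -0.167574-0.108015i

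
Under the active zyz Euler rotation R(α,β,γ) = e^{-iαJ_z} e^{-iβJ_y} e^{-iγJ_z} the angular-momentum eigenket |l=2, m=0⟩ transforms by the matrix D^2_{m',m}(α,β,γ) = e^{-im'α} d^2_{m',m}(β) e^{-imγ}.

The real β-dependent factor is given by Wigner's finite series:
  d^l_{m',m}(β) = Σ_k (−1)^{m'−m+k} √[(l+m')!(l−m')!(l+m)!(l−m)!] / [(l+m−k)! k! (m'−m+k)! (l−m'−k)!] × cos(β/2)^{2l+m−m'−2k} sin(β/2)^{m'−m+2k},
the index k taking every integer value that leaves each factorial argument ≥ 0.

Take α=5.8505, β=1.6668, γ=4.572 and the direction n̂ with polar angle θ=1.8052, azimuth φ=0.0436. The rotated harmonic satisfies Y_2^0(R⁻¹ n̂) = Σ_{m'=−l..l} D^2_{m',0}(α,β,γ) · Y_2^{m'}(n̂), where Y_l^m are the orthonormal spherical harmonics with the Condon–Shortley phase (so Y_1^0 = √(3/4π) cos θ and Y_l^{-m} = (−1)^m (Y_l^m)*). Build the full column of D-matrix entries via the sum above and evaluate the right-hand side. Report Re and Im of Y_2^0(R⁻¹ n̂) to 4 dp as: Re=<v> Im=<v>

Need the full column D^2_{m',0} for m'=−2..2 at α=5.8505, β=1.6668, γ=4.572.
cos(β/2)=0.672363, sin(β/2)=0.740222
d^2_{-2,0}: single k=2 term ⇒ +0.606746;  D = +0.393388-0.461937i
d^2_{-1,0}: k∈[1..2] ⇒ +0.551123 -0.667982 = -0.116859;  D = -0.106090+0.049000i
d^2_{0,0}: k∈[0..2] ⇒ +0.204369 -0.990812 +0.300225 = -0.486217;  D = -0.486217+0.000000i
d^2_{1,0}: k∈[0..1] ⇒ -0.551123 +0.667982 = +0.116859;  D = +0.106090+0.049000i
d^2_{2,0}: single k=0 term ⇒ +0.606746;  D = +0.393388+0.461937i
Y_2^{m'}(θ=1.8052,φ=0.0436) and Σ D·Y over m':
  (+0.3934-0.4619i)·(+0.3640-0.0318i)  (-0.1061+0.0490i)·(-0.1744+0.0076i)  (-0.4862+0.0000i)·(-0.2643+0.0000i)  (+0.1061+0.0490i)·(+0.1744+0.0076i)  (+0.3934+0.4619i)·(+0.3640+0.0318i)
Y_2^0(R⁻¹ n̂) = +0.421803+0.000000i

Re=0.4218 Im=0.0000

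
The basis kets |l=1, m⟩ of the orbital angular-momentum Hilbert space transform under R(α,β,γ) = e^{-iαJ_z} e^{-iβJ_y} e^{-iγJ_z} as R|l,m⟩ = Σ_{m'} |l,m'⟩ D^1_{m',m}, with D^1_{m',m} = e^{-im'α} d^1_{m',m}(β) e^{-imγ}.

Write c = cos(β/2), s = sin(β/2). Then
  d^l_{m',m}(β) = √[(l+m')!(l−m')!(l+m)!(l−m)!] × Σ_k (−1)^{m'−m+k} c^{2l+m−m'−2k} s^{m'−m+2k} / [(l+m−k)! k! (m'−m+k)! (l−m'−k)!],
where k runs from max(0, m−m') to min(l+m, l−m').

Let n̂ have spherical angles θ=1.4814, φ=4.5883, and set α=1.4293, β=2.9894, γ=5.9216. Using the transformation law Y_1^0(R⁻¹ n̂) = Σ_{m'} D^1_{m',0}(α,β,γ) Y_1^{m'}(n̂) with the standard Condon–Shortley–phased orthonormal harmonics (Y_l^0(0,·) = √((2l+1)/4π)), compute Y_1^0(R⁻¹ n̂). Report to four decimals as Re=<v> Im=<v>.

Re=-0.1169 Im=0.0000

Need the full column D^1_{m',0} for m'=−1..1 at α=1.4293, β=2.9894, γ=5.9216.
cos(β/2)=0.076023, sin(β/2)=0.997106
d^1_{-1,0}: single k=1 term ⇒ +0.107201;  D = +0.015118+0.106130i
d^1_{0,0}: k∈[0..1] ⇒ +0.005779 -0.994221 = -0.988441;  D = -0.988441+0.000000i
d^1_{1,0}: single k=0 term ⇒ -0.107201;  D = -0.015118+0.106130i
Y_1^{m'}(θ=1.4814,φ=4.5883) and Σ D·Y over m':
  (+0.0151+0.1061i)·(-0.0426+0.3415i)  (-0.9884+0.0000i)·(+0.0436+0.0000i)  (-0.0151+0.1061i)·(+0.0426+0.3415i)
Y_1^0(R⁻¹ n̂) = -0.116885+0.000000i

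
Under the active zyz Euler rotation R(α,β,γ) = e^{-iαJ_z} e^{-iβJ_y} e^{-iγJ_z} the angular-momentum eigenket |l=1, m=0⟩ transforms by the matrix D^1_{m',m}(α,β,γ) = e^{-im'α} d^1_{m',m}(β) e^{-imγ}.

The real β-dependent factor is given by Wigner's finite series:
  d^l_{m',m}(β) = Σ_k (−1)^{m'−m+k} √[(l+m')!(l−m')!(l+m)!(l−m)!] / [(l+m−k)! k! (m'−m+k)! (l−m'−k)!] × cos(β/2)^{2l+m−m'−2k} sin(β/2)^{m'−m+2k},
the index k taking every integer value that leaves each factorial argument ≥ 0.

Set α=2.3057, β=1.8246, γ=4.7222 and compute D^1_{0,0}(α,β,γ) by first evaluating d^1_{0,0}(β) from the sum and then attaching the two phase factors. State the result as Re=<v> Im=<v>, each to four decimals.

First d^1_{0,0}(β=1.8246), then the phase factors e^{-i(0)α} and e^{-i(0)γ}:
Half-angle: c=0.611928, s=0.790913. N=√(1·1·1·1)=1.000000
The bounds max(0,m−m')=0 and min(l+m,l−m')=1 give 2 terms
  k=0: (−1)^0·1.0000/(1)·0.6119^2·0.7909^0 = +0.374456
  k=1: (−1)^1·1.0000/(1)·0.6119^0·0.7909^2 = -0.625544
d^1_{0,0}(1.8246) = +0.374456 -0.625544 = -0.251088
D = (+1.000000+0.000000i)·(-0.251088)·(+1.000000+0.000000i) = -0.251088+0.000000i

Re=-0.2511 Im=0.0000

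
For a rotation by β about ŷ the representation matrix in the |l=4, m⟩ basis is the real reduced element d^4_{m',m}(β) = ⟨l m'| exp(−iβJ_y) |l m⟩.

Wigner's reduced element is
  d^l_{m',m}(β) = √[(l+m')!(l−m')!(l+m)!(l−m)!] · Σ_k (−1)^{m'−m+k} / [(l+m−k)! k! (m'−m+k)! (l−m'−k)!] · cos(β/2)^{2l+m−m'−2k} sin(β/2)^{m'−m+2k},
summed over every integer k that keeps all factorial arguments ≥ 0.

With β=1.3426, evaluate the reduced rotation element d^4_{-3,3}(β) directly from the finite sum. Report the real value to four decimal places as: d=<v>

d=0.2261

d^4_{-3,3}(β=1.3426) via Wigner's sum:
c=cos(1.3426/2)=0.783014, s=sin(1.3426/2)=0.622004; N=√[1·5040·5040·1]=5040.000000
Admissible k: 6..7 (factorial args all ≥0)
  k=6: (−1)^0·5040.0000/(720)·0.7830^2·0.6220^6 = +0.248541
  k=7: (−1)^1·5040.0000/(5040)·0.7830^0·0.6220^8 = -0.022405
d^4_{-3,3}(1.3426) = +0.248541 -0.022405 = +0.226136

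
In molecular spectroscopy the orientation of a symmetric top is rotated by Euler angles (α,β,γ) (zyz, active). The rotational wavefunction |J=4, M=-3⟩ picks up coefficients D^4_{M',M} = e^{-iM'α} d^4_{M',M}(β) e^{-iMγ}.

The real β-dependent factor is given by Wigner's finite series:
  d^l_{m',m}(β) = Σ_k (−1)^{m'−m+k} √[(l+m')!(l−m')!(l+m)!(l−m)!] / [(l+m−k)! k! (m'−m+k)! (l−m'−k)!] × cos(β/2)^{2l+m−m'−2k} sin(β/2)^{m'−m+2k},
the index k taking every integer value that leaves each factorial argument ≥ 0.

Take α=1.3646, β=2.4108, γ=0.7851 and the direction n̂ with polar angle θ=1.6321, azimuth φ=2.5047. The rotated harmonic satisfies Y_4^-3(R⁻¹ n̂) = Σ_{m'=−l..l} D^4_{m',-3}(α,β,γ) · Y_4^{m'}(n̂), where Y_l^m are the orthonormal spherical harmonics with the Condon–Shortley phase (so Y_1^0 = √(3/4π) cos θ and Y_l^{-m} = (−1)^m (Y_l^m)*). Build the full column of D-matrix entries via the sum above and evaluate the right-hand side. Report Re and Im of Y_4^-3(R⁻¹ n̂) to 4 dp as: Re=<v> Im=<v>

Re=-0.3421 Im=0.0280

Need the full column D^4_{m',-3} for m'=−4..4 at α=1.3646, β=2.4108, γ=0.7851.
cos(β/2)=0.357319, sin(β/2)=0.933982
d^4_{-4,-3}: single k=1 term ⇒ +0.001965;  D = +0.000079+0.001963i
d^4_{-3,-3}: k∈[0..1] ⇒ +0.000266 -0.012709 = -0.012443;  D = -0.012273-0.002055i
d^4_{-2,-3}: k∈[0..1] ⇒ -0.002599 +0.053270 = +0.050671;  D = +0.018423-0.047203i
d^4_{-1,-3}: k∈[0..1] ⇒ +0.014411 -0.164097 = -0.149686;  D = +0.125345+0.081819i
d^4_{0,-3}: k∈[0..1] ⇒ -0.056152 +0.383643 = +0.327491;  D = -0.231364+0.231778i
d^4_{1,-3}: k∈[0..1] ⇒ +0.164097 -0.672691 = -0.508594;  D = -0.278762-0.425393i
d^4_{2,-3}: k∈[0..1] ⇒ -0.363956 +0.828879 = +0.464923;  D = +0.432802-0.169813i
d^4_{3,-3}: k∈[0..1] ⇒ +0.593257 -0.579040 = +0.014217;  D = -0.002373-0.014017i
d^4_{4,-3}: single k=0 term ⇒ -0.626573;  D = +0.626109+0.024113i
Y_4^{m'}(θ=1.6321,φ=2.5047) and Σ D·Y over m':
  (+0.0001+0.0020i)·(-0.3640+0.2458i)  (-0.0123-0.0021i)·(-0.0254+0.0719i)  (+0.0184-0.0472i)·(-0.0950-0.3103i)  (+0.1253+0.0818i)·(-0.0692-0.0512i)  (-0.2314+0.2318i)·(+0.3055+0.0000i)  (-0.2788-0.4254i)·(+0.0692-0.0512i)  (+0.4328-0.1698i)·(-0.0950+0.3103i)  (-0.0024-0.0140i)·(+0.0254+0.0719i)  (+0.6261+0.0241i)·(-0.3640-0.2458i)
Y_4^-3(R⁻¹ n̂) = -0.342082+0.028026i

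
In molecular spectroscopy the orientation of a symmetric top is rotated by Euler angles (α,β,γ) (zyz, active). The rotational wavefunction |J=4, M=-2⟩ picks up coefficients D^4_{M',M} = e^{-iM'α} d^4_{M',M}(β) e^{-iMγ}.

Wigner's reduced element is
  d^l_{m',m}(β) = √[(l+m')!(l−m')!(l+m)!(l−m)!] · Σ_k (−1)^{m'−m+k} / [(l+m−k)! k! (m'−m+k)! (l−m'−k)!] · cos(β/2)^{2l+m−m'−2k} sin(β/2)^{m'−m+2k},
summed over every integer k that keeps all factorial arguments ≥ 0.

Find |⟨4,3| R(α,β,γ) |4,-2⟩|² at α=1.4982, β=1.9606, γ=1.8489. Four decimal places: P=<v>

P=0.0391

Split into d^4_{3,-2}(β=1.9606) × two z-phases.
c=cos(1.9606/2)=0.556773, s=sin(1.9606/2)=0.830664; N=√[5040·1·2·720]=2693.993318
k∈{0,1} keeps every argument non-negative
  k=0: (−1)^5·2693.9933/(240)·0.5568^3·0.8307^5 = -0.766212
  k=1: (−1)^6·2693.9933/(720)·0.5568^1·0.8307^7 = +0.568489
d^4_{3,-2}(1.9606) = -0.766212 +0.568489 = -0.197723
|D^4_{3,-2}|² = |d^4_{3,-2}(β)|² = (-0.197723)² = 0.039094 (the z-rotation phases have unit modulus)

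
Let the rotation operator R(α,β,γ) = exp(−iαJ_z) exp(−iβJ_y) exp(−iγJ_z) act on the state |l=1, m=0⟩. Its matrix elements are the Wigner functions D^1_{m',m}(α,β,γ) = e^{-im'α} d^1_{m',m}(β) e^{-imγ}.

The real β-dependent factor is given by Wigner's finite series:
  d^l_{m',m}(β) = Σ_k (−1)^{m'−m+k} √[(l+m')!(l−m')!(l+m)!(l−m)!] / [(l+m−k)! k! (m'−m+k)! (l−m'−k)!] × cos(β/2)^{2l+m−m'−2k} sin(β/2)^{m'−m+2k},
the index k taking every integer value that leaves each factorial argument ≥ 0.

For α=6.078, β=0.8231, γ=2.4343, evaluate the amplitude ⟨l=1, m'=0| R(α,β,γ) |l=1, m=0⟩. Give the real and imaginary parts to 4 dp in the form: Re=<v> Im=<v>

Re=0.6800 Im=0.0000

Split into d^1_{0,0}(β=0.8231) × two z-phases.
c=cos(0.8231/2)=0.916502, s=sin(0.8231/2)=0.400030; N=√[1·1·1·1]=1.000000
The bounds max(0,m−m')=0 and min(l+m,l−m')=1 give 2 terms
  k=0: (−1)^0·1.0000/(1)·0.9165^2·0.4000^0 = +0.839976
  k=1: (−1)^1·1.0000/(1)·0.9165^0·0.4000^2 = -0.160024
d^1_{0,0}(0.8231) = +0.839976 -0.160024 = +0.679951
D = (+1.000000+0.000000i)·(+0.679951)·(+1.000000+0.000000i) = +0.679951+0.000000i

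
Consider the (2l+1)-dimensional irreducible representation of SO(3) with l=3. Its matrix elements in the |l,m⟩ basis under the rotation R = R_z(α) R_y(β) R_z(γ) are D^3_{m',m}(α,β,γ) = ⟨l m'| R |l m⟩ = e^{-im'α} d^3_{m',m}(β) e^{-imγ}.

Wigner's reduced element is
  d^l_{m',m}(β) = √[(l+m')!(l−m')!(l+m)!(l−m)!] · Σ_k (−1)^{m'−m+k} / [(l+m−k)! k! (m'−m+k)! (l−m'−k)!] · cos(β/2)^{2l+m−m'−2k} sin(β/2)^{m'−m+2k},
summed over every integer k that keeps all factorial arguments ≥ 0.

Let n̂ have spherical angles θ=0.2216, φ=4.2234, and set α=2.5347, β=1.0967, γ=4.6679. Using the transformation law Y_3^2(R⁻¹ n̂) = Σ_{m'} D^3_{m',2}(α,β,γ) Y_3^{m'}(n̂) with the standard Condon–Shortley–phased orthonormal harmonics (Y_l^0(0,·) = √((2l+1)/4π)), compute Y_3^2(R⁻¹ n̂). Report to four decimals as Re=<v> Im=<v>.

Need the full column D^3_{m',2} for m'=−3..3 at α=2.5347, β=1.0967, γ=4.6679.
cos(β/2)=0.853386, sin(β/2)=0.521280
d^3_{-3,2}: single k=5 term ⇒ +0.080459;  D = -0.012890-0.079420i
d^3_{-2,2}: k∈[4..5] ⇒ +0.268871 -0.020064 = +0.248807;  D = -0.107323+0.224470i
d^3_{-1,2}: k∈[3..4] ⇒ +0.556774 -0.103872 = +0.452902;  D = +0.393505-0.224218i
d^3_{0,2}: k∈[2..3] ⇒ +0.789376 -0.294534 = +0.494843;  D = -0.492885-0.043972i
d^3_{1,2}: k∈[1..2] ⇒ +0.746102 -0.556774 = +0.189328;  D = +0.145308+0.121369i
d^3_{2,2}: k∈[0..1] ⇒ +0.386254 -0.720599 = -0.334345;  D = +0.088546+0.322407i
d^3_{3,2}: single k=0 term ⇒ -0.577928;  D = +0.192110-0.545064i
Y_3^{m'}(θ=0.2216,φ=4.2234) and Σ D·Y over m':
  (-0.0129-0.0794i)·(+0.0044-0.0005i)  (-0.1073+0.2245i)·(-0.0269-0.0399i)  (+0.3935-0.2242i)·(-0.1254+0.2357i)  (-0.4929-0.0440i)·(+0.6402+0.0000i)  (+0.1453+0.1214i)·(+0.1254+0.2357i)  (+0.0885+0.3224i)·(-0.0269+0.0399i)  (+0.1921-0.5451i)·(-0.0044-0.0005i)
Y_3^2(R⁻¹ n̂) = -0.327012+0.137256i

Re=-0.3270 Im=0.1373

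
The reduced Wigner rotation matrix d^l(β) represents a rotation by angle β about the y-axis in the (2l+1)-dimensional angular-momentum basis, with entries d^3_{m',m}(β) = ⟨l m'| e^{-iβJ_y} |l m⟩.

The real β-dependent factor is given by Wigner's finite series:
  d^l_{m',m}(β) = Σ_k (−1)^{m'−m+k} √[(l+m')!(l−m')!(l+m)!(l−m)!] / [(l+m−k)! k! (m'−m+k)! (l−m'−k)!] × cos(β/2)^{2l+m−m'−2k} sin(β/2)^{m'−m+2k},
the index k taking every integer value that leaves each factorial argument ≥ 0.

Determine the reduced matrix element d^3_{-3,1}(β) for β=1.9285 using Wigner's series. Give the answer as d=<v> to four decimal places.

d=0.5735

d^3_{-3,1}(β=1.9285) via Wigner's sum:
With c≡cos(β/2)=0.570033 and s≡sin(β/2)=0.821622, N=[1·720·24·2]^{1/2}=185.903201
k: max(0,(1)−(-3))=4 … min(3+(1),3−(-3))=4
  k=4: (−1)^0·185.9032/(48)·0.5700^2·0.8216^4 = +0.573500
d^3_{-3,1}(1.9285) = +0.573500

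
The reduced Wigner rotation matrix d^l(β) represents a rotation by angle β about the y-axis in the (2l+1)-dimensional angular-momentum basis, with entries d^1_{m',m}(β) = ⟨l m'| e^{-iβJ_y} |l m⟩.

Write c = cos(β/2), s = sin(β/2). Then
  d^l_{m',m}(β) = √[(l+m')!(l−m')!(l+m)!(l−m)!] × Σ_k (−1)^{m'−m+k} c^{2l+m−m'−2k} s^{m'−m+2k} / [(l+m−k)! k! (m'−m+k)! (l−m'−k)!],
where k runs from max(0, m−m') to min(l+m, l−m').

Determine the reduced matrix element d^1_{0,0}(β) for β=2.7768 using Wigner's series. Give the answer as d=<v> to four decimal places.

d=-0.9342

d^1_{0,0}(β=2.7768) via Wigner's sum:
With c≡cos(β/2)=0.181387 and s≡sin(β/2)=0.983412, N=[1·1·1·1]^{1/2}=1.000000
k: max(0,(0)−(0))=0 … min(1+(0),1−(0))=1
  k=0: (−1)^0·1.0000/(1)·0.1814^2·0.9834^0 = +0.032901
  k=1: (−1)^1·1.0000/(1)·0.1814^0·0.9834^2 = -0.967099
d^1_{0,0}(2.7768) = +0.032901 -0.967099 = -0.934198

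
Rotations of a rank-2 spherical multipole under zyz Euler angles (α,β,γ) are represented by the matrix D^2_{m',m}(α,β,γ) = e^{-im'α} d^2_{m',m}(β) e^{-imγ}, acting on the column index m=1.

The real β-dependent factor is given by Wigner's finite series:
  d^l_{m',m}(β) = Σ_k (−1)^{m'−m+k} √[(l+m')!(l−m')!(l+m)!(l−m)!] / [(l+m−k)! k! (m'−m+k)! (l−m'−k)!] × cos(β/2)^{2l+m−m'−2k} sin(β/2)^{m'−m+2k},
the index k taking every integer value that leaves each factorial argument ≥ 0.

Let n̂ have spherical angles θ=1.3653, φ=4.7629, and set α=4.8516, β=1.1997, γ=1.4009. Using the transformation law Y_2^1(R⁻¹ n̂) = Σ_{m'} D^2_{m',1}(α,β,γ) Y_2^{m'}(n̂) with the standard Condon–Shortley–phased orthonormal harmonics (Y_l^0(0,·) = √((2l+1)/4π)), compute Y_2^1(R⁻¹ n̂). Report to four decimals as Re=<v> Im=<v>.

Need the full column D^2_{m',1} for m'=−2..2 at α=4.8516, β=1.1997, γ=1.4009.
cos(β/2)=0.825420, sin(β/2)=0.564519
d^2_{-2,1}: single k=3 term ⇒ +0.296989;  D = -0.128730+0.267640i
d^2_{-1,1}: k∈[2..3] ⇒ +0.651371 -0.101558 = +0.549813;  D = -0.523755-0.167258i
d^2_{0,1}: k∈[1..2] ⇒ +0.777641 -0.363736 = +0.413906;  D = +0.069983-0.407947i
d^2_{1,1}: k∈[0..1] ⇒ +0.464195 -0.651371 = -0.187175;  D = -0.187087-0.005743i
d^2_{2,1}: single k=0 term ⇒ -0.634942;  D = -0.068772-0.631206i
Y_2^{m'}(θ=1.3653,φ=4.7629) and Σ D·Y over m':
  (-0.1287+0.2676i)·(-0.3683+0.0373i)  (-0.5238-0.1673i)·(+0.0078+0.1541i)  (+0.0700-0.4079i)·(-0.2760+0.0000i)  (-0.1871-0.0057i)·(-0.0078+0.1541i)  (-0.0688-0.6312i)·(-0.3683-0.0373i)
Y_2^1(R⁻¹ n̂) = +0.043909+0.133437i

Re=0.0439 Im=0.1334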